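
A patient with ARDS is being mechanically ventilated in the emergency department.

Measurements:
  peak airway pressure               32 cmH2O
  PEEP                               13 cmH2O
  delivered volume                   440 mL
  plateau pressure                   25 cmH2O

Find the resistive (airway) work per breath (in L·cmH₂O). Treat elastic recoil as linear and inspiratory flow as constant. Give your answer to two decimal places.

With constant inspiratory flow the resistive pressure is constant at PIP − Pplat = 32 − 25 = 7.0 cmH2O, so resistive work = 7.0 × 0.440 = 3.08 L·cmH2O.

3.08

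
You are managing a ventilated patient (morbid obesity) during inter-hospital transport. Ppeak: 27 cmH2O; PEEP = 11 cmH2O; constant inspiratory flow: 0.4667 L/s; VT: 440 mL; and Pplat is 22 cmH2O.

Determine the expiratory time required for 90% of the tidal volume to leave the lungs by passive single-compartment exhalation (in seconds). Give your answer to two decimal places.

R = (PIP − Pplat)/V̇ = (27 − 22) / 0.4667 = 5.0/0.4667 = 10.714 cmH2O·s/L.
C = Vt/(Pplat − PEEP) = 440.0 / (22 − 11) = 440.0/11.0 = 40.0 mL/cmH2O.
τ = R × C = 10.714 × 0.04 L/cmH2O = 0.4286 s.
t = −τ·ln(1 − 0.90) = −0.4286·ln(0.1) = 0.9869 s.

0.99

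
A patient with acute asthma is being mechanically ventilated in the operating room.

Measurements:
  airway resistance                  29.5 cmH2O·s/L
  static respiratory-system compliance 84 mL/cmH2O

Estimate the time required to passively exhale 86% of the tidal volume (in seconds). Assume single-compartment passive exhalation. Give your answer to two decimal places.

τ = R × C = 29.5 × 84 mL/cmH2O = 29.5 × 0.084 L/cmH2O = 2.478 s.
Exhaled fraction f = 1 − e^(−t/τ) → t = −τ·ln(1 − f) = −2.478·ln(0.14) = 4.872 s.

4.87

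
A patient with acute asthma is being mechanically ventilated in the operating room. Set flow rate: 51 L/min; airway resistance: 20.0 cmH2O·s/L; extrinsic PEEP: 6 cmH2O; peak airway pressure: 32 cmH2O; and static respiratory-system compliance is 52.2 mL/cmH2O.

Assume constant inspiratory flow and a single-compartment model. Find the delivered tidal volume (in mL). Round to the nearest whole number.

470

Flow: 51 L/min ÷ 60 = 0.85 L/s.
Equation of motion (constant flow): PIP = Vt/C + R·V̇ + PEEP.
Vt/C = PIP − R·V̇ − PEEP = 32 − 17.0 − 6 = 9.0 cmH2O.
Vt = C × 9.0 = 52.2 × 9.0 = 469.8 mL.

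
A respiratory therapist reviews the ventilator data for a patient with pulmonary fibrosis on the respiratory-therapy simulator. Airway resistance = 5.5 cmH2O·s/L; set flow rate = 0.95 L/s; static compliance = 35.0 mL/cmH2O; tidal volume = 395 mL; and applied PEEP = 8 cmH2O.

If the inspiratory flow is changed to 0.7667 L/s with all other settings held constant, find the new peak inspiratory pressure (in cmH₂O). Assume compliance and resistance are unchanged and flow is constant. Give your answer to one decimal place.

23.5

PIP = Vt/C + R·V̇ + PEEP (constant-flow equation of motion).
Only the resistive term changes: ΔPIP = R × ΔV̇ = 5.5 × (0.7667 − 0.95) = 5.5 × -0.1833 = -1.008 cmH2O.
Original PIP = 395/35.0 + 5.5×0.95 + 8 = 24.511 cmH2O; new PIP = 24.511 + (-1.008) = 23.503 cmH2O.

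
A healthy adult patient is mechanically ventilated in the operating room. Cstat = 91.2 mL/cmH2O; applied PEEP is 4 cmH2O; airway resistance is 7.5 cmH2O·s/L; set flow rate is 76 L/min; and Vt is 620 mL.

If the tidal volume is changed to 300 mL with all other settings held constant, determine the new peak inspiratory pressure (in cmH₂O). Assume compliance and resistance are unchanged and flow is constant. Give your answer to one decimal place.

16.8

Flow: 76 L/min ÷ 60 = 1.2667 L/s.
PIP = Vt/C + R·V̇ + PEEP (constant-flow equation of motion).
Only the elastic term changes: ΔPIP = ΔVt / C = (300 − 620) / 91.2 = -3.509 cmH2O.
Original PIP = 620/91.2 + 7.5×1.2667 + 4 = 20.298 cmH2O; new PIP = 20.298 + (-3.509) = 16.789 cmH2O.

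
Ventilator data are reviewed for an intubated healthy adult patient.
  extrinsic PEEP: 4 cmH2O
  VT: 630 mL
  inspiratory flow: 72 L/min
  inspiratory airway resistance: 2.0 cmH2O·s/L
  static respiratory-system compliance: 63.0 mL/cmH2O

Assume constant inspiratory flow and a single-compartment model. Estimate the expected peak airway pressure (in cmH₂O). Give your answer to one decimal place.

Flow: 72 L/min ÷ 60 = 1.2 L/s.
Equation of motion (constant flow): PIP = Vt/C + R·V̇ + PEEP.
PIP = 630/63.0 + 2.0×1.2 + 4 = 10.0 + 2.4 + 4 = 16.4 cmH2O.

16.4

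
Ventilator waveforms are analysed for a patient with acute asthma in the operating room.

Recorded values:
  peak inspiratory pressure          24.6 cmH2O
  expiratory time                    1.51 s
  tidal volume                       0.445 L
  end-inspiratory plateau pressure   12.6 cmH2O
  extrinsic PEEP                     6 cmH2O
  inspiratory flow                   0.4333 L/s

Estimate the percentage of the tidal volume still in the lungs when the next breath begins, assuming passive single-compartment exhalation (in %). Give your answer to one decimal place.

44.5

R = (PIP − Pplat)/V̇ = (24.6 − 12.6) / 0.4333 = 12.0/0.4333 = 27.694 cmH2O·s/L.
C = Vt/(Pplat − PEEP) = 445.0 / (12.6 − 6) = 445.0/6.6 = 67.424 mL/cmH2O.
τ = R × C = 27.694 × 0.06742 L/cmH2O = 1.867 s.
Fraction remaining at end-expiration = e^(−Te/τ) = e^(−1.51/1.867) = 0.4454 → 44.54%.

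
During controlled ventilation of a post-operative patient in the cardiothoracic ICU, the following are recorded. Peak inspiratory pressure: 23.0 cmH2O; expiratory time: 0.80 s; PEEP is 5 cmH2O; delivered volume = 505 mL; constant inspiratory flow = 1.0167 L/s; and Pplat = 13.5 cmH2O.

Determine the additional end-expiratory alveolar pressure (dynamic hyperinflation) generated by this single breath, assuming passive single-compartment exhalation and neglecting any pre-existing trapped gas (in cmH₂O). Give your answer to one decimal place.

R = (PIP − Pplat)/V̇ = (23.0 − 13.5) / 1.0167 = 9.5/1.0167 = 9.344 cmH2O·s/L.
C = Vt/(Pplat − PEEP) = 505.0 / (13.5 − 5) = 505.0/8.5 = 59.412 mL/cmH2O.
τ = R × C = 9.344 × 0.05941 L/cmH2O = 0.5551 s.
Fraction remaining = e^(−Te/τ) = e^(−0.80/0.5551) = 0.2366; trapped volume = 505.0 × 0.2366 = 119.48 mL.
Additional alveolar pressure from trapping ≈ V_trapped / C = 119.48 / 59.412 = 2.011 cmH2O.

2.0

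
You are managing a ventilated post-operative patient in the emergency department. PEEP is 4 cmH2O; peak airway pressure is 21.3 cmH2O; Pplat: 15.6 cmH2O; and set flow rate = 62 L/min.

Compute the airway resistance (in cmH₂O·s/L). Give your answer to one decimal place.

5.5

Flow: 62 L/min ÷ 60 = 1.0333 L/s.
Raw = (PIP − Pplat) / flow = (21.3 − 15.6) / 1.0333 = 5.7 / 1.0333 = 5.516 cmH2O·s/L.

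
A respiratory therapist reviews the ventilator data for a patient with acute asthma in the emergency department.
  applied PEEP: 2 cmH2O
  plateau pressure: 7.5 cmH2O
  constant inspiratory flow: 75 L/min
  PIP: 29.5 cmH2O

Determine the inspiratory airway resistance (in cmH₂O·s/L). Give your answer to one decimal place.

Flow: 75 L/min ÷ 60 = 1.25 L/s.
Raw = (PIP − Pplat) / flow = (29.5 − 7.5) / 1.25 = 22.0 / 1.25 = 17.6 cmH2O·s/L.

17.6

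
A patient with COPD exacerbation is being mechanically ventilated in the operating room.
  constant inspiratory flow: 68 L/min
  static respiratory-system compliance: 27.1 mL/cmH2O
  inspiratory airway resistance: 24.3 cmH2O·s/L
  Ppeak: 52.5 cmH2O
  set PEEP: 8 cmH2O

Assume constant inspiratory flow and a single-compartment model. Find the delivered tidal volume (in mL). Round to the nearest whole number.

Flow: 68 L/min ÷ 60 = 1.1333 L/s.
Equation of motion (constant flow): PIP = Vt/C + R·V̇ + PEEP.
Vt/C = PIP − R·V̇ − PEEP = 52.5 − 27.539 − 8 = 16.961 cmH2O.
Vt = C × 16.961 = 27.1 × 16.961 = 459.64 mL.

460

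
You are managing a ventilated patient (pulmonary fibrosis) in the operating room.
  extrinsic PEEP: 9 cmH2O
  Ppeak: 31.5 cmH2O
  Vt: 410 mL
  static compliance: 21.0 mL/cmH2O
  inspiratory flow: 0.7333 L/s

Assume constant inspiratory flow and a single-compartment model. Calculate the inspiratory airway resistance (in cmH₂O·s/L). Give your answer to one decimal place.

4.1

Equation of motion (constant flow): PIP = Vt/C + R·V̇ + PEEP.
R·V̇ = PIP − Vt/C − PEEP = 31.5 − 410/21.0 − 9 = 31.5 − 19.524 − 9 = 2.976 cmH2O.
R = 2.976 / 0.7333 = 4.058 cmH2O·s/L.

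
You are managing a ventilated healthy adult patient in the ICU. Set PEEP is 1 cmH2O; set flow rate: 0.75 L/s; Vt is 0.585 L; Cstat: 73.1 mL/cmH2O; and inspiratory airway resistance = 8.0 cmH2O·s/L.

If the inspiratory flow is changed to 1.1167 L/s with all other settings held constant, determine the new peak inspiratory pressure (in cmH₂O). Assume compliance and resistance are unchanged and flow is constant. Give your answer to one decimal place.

PIP = Vt/C + R·V̇ + PEEP (constant-flow equation of motion).
Only the resistive term changes: ΔPIP = R × ΔV̇ = 8.0 × (1.1167 − 0.75) = 8.0 × 0.3667 = 2.934 cmH2O.
Original PIP = 585/73.1 + 8.0×0.75 + 1 = 15.003 cmH2O; new PIP = 15.003 + (2.934) = 17.937 cmH2O.

17.9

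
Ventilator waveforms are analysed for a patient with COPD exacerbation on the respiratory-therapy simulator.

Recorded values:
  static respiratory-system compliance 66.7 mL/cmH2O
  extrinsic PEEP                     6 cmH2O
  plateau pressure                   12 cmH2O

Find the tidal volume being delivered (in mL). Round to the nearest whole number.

Vt = Cstat × (Pplat − PEEP) = 66.7 × (12 − 6) = 66.7 × 6.0 = 400.2 mL.

400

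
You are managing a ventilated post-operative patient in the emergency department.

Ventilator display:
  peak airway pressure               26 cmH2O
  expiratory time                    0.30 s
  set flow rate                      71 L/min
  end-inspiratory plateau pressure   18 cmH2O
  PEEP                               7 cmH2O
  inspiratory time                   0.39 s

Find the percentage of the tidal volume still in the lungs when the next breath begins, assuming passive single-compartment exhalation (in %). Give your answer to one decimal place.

Flow: 71 L/min ÷ 60 = 1.1833 L/s.
Vt = flow × Ti = 1.1833 L/s × 0.39 s × 1000 mL/L = 461.49 mL.
R = (PIP − Pplat)/V̇ = (26 − 18) / 1.1833 = 8.0/1.1833 = 6.761 cmH2O·s/L.
C = Vt/(Pplat − PEEP) = 461.49 / (18 − 7) = 461.49/11.0 = 41.954 mL/cmH2O.
τ = R × C = 6.761 × 0.04195 L/cmH2O = 0.2836 s.
Fraction remaining at end-expiration = e^(−Te/τ) = e^(−0.30/0.2836) = 0.3472 → 34.72%.

34.7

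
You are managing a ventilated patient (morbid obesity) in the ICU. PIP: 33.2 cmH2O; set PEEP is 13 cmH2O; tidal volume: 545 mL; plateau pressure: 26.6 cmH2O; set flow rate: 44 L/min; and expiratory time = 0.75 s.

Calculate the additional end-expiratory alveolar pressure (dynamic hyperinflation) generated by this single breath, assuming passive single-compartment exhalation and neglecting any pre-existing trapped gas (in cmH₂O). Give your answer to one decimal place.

Flow: 44 L/min ÷ 60 = 0.7333 L/s.
R = (PIP − Pplat)/V̇ = (33.2 − 26.6) / 0.7333 = 6.6/0.7333 = 9.0 cmH2O·s/L.
C = Vt/(Pplat − PEEP) = 545.0 / (26.6 − 13) = 545.0/13.6 = 40.074 mL/cmH2O.
τ = R × C = 9.0 × 0.04007 L/cmH2O = 0.3606 s.
Fraction remaining = e^(−Te/τ) = e^(−0.75/0.3606) = 0.1249; trapped volume = 545.0 × 0.1249 = 68.071 mL.
Additional alveolar pressure from trapping ≈ V_trapped / C = 68.071 / 40.074 = 1.699 cmH2O.

1.7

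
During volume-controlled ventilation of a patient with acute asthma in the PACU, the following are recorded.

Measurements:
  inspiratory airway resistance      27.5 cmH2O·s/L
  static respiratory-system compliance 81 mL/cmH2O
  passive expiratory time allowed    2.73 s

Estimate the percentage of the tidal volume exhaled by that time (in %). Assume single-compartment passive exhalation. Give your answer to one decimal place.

τ = R × C = 27.5 × 81 mL/cmH2O = 27.5 × 0.081 L/cmH2O = 2.228 s.
Passive exhalation: V(t)/V₀ = e^(−t/τ) = e^(−2.73/2.228) = 0.2937.
Fraction exhaled = 1 − 0.2937 = 0.7063 → 70.63%.

70.6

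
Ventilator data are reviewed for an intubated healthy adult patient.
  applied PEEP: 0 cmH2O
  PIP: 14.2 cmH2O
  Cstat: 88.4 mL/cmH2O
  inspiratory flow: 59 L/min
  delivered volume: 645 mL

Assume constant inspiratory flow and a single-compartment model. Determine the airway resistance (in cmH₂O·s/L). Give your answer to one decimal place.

7.0

Flow: 59 L/min ÷ 60 = 0.9833 L/s.
Equation of motion (constant flow): PIP = Vt/C + R·V̇ + PEEP.
R·V̇ = PIP − Vt/C − PEEP = 14.2 − 645/88.4 − 0 = 14.2 − 7.296 − 0 = 6.904 cmH2O.
R = 6.904 / 0.9833 = 7.021 cmH2O·s/L.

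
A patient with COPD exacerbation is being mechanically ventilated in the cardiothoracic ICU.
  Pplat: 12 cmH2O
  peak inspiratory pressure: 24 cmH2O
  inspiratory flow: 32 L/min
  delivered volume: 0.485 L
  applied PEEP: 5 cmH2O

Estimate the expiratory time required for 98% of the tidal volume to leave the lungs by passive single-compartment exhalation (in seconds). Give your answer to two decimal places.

Flow: 32 L/min ÷ 60 = 0.5333 L/s.
R = (PIP − Pplat)/V̇ = (24 − 12) / 0.5333 = 12.0/0.5333 = 22.501 cmH2O·s/L.
C = Vt/(Pplat − PEEP) = 485.0 / (12 − 5) = 485.0/7.0 = 69.286 mL/cmH2O.
τ = R × C = 22.501 × 0.06929 L/cmH2O = 1.559 s.
t = −τ·ln(1 − 0.98) = −1.559·ln(0.02) = 6.099 s.

6.10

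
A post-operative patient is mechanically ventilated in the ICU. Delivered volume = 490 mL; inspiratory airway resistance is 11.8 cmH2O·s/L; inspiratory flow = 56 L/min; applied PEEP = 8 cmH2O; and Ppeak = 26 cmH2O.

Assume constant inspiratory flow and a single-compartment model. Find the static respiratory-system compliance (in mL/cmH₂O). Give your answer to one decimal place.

70.1

Flow: 56 L/min ÷ 60 = 0.9333 L/s.
Equation of motion (constant flow): PIP = Vt/C + R·V̇ + PEEP.
Vt/C = PIP − R·V̇ − PEEP = 26 − 11.8×0.9333 − 8 = 26 − 11.013 − 8 = 6.987 cmH2O.
C = Vt / 6.987 = 490 / 6.987 = 70.13 mL/cmH2O.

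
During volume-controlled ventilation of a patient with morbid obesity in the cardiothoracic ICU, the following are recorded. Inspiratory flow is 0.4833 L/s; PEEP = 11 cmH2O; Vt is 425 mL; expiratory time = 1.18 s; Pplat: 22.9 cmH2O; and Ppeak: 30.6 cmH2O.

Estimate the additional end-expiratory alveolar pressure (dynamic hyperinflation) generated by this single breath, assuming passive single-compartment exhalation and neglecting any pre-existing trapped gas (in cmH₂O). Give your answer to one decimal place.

R = (PIP − Pplat)/V̇ = (30.6 − 22.9) / 0.4833 = 7.7/0.4833 = 15.932 cmH2O·s/L.
C = Vt/(Pplat − PEEP) = 425.0 / (22.9 − 11) = 425.0/11.9 = 35.714 mL/cmH2O.
τ = R × C = 15.932 × 0.03571 L/cmH2O = 0.5689 s.
Fraction remaining = e^(−Te/τ) = e^(−1.18/0.5689) = 0.1257; trapped volume = 425.0 × 0.1257 = 53.423 mL.
Additional alveolar pressure from trapping ≈ V_trapped / C = 53.423 / 35.714 = 1.496 cmH2O.

1.5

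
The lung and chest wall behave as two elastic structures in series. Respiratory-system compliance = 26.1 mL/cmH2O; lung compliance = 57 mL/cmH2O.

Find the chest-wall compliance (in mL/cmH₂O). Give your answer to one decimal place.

1/Ccw = 1/Crs − 1/CL.
1/Ccw = 1/26.1 − 1/57 = 0.02077.
Ccw = 48.146 mL/cmH2O.

48.1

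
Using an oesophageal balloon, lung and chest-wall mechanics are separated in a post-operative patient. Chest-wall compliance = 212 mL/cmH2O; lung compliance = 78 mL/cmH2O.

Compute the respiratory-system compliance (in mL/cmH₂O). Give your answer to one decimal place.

57.0

Lung and chest wall are elastances in series: 1/Crs = 1/CL + 1/Ccw.
1/Crs = 1/78 + 1/212 = 0.01754.
Crs = 57.013 mL/cmH2O.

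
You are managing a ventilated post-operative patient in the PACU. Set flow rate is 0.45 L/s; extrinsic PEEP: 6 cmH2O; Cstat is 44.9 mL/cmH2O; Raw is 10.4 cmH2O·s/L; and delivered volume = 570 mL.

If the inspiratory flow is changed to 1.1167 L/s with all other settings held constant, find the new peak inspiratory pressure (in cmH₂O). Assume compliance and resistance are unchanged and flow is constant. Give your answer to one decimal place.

30.3

PIP = Vt/C + R·V̇ + PEEP (constant-flow equation of motion).
Only the resistive term changes: ΔPIP = R × ΔV̇ = 10.4 × (1.1167 − 0.45) = 10.4 × 0.6667 = 6.934 cmH2O.
Original PIP = 570/44.9 + 10.4×0.45 + 6 = 23.375 cmH2O; new PIP = 23.375 + (6.934) = 30.309 cmH2O.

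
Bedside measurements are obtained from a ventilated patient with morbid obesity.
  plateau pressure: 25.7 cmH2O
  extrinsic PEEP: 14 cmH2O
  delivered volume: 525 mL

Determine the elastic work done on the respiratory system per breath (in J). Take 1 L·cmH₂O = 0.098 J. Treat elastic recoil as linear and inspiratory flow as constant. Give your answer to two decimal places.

0.30

Elastic work ≈ ½ × (Pplat − PEEP) × Vt = 0.5 × (25.7 − 14) × 0.525 L = 0.5 × 11.7 × 0.525 = 3.071 L·cmH2O.
× 0.098 J/(L·cmH2O) → 0.301 J.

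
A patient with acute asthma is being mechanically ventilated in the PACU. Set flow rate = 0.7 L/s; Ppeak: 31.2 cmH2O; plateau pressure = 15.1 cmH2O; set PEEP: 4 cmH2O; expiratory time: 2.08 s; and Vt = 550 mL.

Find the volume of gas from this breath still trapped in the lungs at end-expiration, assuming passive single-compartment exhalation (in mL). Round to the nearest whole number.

R = (PIP − Pplat)/V̇ = (31.2 − 15.1) / 0.7 = 16.1/0.7 = 23.0 cmH2O·s/L.
C = Vt/(Pplat − PEEP) = 550.0 / (15.1 − 4) = 550.0/11.1 = 49.55 mL/cmH2O.
τ = R × C = 23.0 × 0.04955 L/cmH2O = 1.14 s.
Fraction remaining = e^(−Te/τ) = e^(−2.08/1.14) = 0.1613.
Trapped volume = 550.0 × 0.1613 = 88.715 mL.

89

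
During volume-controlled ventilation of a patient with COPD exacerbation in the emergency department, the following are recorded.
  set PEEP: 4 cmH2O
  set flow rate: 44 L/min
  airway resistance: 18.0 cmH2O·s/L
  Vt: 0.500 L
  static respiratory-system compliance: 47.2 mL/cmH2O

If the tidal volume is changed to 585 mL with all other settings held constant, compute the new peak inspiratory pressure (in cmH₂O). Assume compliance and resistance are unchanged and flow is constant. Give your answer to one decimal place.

Flow: 44 L/min ÷ 60 = 0.7333 L/s.
PIP = Vt/C + R·V̇ + PEEP (constant-flow equation of motion).
Only the elastic term changes: ΔPIP = ΔVt / C = (585 − 500) / 47.2 = 1.801 cmH2O.
Original PIP = 500/47.2 + 18.0×0.7333 + 4 = 27.793 cmH2O; new PIP = 27.793 + (1.801) = 29.594 cmH2O.

29.6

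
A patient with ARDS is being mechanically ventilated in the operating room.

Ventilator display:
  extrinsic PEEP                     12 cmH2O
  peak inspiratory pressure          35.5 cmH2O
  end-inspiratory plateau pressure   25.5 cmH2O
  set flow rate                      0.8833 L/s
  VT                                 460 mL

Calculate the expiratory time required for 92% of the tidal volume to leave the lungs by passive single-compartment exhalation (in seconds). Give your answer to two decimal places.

R = (PIP − Pplat)/V̇ = (35.5 − 25.5) / 0.8833 = 10.0/0.8833 = 11.321 cmH2O·s/L.
C = Vt/(Pplat − PEEP) = 460.0 / (25.5 − 12) = 460.0/13.5 = 34.074 mL/cmH2O.
τ = R × C = 11.321 × 0.03407 L/cmH2O = 0.3857 s.
t = −τ·ln(1 − 0.92) = −0.3857·ln(0.08) = 0.9742 s.

0.97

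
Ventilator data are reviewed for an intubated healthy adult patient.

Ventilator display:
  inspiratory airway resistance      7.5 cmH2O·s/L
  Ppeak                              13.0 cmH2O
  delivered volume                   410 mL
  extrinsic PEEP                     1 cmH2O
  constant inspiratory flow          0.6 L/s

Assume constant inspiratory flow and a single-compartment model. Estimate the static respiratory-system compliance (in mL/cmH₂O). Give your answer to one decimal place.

Equation of motion (constant flow): PIP = Vt/C + R·V̇ + PEEP.
Vt/C = PIP − R·V̇ − PEEP = 13.0 − 7.5×0.6 − 1 = 13.0 − 4.5 − 1 = 7.5 cmH2O.
C = Vt / 7.5 = 410 / 7.5 = 54.667 mL/cmH2O.

54.7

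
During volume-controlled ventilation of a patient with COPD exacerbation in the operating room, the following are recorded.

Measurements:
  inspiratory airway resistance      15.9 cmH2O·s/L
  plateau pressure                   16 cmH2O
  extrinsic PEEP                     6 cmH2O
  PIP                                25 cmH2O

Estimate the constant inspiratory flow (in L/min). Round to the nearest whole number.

flow = (PIP − Pplat) / Raw = (25 − 16) / 15.9 = 0.566 L/s × 60 = 33.96 L/min.

34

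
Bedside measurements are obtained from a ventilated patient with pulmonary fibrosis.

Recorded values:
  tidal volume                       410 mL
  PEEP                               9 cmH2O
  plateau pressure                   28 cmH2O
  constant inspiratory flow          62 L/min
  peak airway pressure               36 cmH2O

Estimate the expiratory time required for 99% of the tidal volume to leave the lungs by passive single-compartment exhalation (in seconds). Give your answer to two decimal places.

Flow: 62 L/min ÷ 60 = 1.0333 L/s.
R = (PIP − Pplat)/V̇ = (36 − 28) / 1.0333 = 8.0/1.0333 = 7.742 cmH2O·s/L.
C = Vt/(Pplat − PEEP) = 410.0 / (28 − 9) = 410.0/19.0 = 21.579 mL/cmH2O.
τ = R × C = 7.742 × 0.02158 L/cmH2O = 0.1671 s.
t = −τ·ln(1 − 0.99) = −0.1671·ln(0.01) = 0.7695 s.

0.77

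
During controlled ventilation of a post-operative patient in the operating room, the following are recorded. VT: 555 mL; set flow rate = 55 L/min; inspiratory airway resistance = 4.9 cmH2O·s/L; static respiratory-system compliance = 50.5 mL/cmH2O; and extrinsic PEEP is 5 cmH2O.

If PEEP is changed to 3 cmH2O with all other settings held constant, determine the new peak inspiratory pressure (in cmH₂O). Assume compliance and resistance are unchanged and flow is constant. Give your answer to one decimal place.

Flow: 55 L/min ÷ 60 = 0.9167 L/s.
PIP = Vt/C + R·V̇ + PEEP (constant-flow equation of motion).
Only the baseline term changes: ΔPIP = ΔPEEP = 3 − 5 = -2.0 cmH2O.
Original PIP = 555/50.5 + 4.9×0.9167 + 5 = 20.482 cmH2O; new PIP = 20.482 + (-2.0) = 18.482 cmH2O.

18.5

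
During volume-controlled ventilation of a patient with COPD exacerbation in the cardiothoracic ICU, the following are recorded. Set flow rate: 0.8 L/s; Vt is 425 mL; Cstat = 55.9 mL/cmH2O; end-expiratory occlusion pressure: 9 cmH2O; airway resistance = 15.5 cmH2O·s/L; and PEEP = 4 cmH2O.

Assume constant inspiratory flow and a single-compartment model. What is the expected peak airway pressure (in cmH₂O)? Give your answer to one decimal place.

Total PEEP = 9 cmH2O (set 4 + intrinsic 5); this is the baseline alveolar pressure.
Equation of motion (constant flow): PIP = Vt/C + R·V̇ + PEEP.
PIP = 425/55.9 + 15.5×0.8 + 9 = 7.603 + 12.4 + 9 = 29.003 cmH2O.

29.0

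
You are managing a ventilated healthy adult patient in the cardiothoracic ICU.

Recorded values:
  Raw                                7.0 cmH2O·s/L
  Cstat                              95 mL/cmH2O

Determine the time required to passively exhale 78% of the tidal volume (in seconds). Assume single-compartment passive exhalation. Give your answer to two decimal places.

τ = R × C = 7.0 × 95 mL/cmH2O = 7.0 × 0.095 L/cmH2O = 0.665 s.
Exhaled fraction f = 1 − e^(−t/τ) → t = −τ·ln(1 − f) = −0.665·ln(0.22) = 1.007 s.

1.01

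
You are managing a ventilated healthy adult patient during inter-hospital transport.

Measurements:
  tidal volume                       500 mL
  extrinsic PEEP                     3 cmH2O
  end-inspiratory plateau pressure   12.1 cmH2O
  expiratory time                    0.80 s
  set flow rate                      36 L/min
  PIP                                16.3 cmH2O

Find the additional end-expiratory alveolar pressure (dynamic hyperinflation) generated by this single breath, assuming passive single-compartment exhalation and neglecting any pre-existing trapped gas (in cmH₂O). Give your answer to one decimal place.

1.1

Flow: 36 L/min ÷ 60 = 0.6 L/s.
R = (PIP − Pplat)/V̇ = (16.3 − 12.1) / 0.6 = 4.2/0.6 = 7.0 cmH2O·s/L.
C = Vt/(Pplat − PEEP) = 500.0 / (12.1 − 3) = 500.0/9.1 = 54.945 mL/cmH2O.
τ = R × C = 7.0 × 0.05495 L/cmH2O = 0.3847 s.
Fraction remaining = e^(−Te/τ) = e^(−0.80/0.3847) = 0.125; trapped volume = 500.0 × 0.125 = 62.5 mL.
Additional alveolar pressure from trapping ≈ V_trapped / C = 62.5 / 54.945 = 1.138 cmH2O.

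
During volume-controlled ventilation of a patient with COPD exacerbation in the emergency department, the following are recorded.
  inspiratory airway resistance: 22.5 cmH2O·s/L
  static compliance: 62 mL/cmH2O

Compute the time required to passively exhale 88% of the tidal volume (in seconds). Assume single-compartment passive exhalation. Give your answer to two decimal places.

τ = R × C = 22.5 × 62 mL/cmH2O = 22.5 × 0.062 L/cmH2O = 1.395 s.
Exhaled fraction f = 1 − e^(−t/τ) → t = −τ·ln(1 − f) = −1.395·ln(0.12) = 2.958 s.

2.96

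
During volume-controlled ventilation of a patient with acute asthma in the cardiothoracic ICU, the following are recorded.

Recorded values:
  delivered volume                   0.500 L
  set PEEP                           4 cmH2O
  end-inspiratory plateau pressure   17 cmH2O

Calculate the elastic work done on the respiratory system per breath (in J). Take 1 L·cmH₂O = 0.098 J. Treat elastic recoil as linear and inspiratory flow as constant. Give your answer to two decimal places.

Elastic work ≈ ½ × (Pplat − PEEP) × Vt = 0.5 × (17 − 4) × 0.500 L = 0.5 × 13.0 × 0.500 = 3.25 L·cmH2O.
× 0.098 J/(L·cmH2O) → 0.3185 J.

0.32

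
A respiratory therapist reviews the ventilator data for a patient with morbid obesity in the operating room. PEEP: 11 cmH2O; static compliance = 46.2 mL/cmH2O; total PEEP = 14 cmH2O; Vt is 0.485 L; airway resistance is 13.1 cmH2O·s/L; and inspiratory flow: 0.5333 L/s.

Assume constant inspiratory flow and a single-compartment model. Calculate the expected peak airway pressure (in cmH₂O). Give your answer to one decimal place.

Total PEEP = 14 cmH2O (set 11 + intrinsic 3); this is the baseline alveolar pressure.
Equation of motion (constant flow): PIP = Vt/C + R·V̇ + PEEP.
PIP = 485/46.2 + 13.1×0.5333 + 14 = 10.498 + 6.986 + 14 = 31.484 cmH2O.

31.5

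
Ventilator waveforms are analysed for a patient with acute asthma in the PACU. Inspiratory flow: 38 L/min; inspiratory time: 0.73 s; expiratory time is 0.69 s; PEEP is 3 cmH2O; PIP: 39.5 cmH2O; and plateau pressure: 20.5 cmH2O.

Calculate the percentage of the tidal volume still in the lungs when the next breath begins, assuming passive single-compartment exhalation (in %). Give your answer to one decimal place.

Flow: 38 L/min ÷ 60 = 0.6333 L/s.
Vt = flow × Ti = 0.6333 L/s × 0.73 s × 1000 mL/L = 462.31 mL.
R = (PIP − Pplat)/V̇ = (39.5 − 20.5) / 0.6333 = 19.0/0.6333 = 30.002 cmH2O·s/L.
C = Vt/(Pplat − PEEP) = 462.31 / (20.5 − 3) = 462.31/17.5 = 26.418 mL/cmH2O.
τ = R × C = 30.002 × 0.02642 L/cmH2O = 0.7927 s.
Fraction remaining at end-expiration = e^(−Te/τ) = e^(−0.69/0.7927) = 0.4188 → 41.88%.

41.9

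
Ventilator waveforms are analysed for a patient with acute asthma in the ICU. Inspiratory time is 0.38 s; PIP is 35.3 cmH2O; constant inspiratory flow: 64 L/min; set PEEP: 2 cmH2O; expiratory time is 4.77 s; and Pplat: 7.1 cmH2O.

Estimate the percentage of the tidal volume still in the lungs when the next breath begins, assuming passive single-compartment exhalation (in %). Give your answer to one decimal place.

10.3

Flow: 64 L/min ÷ 60 = 1.0667 L/s.
Vt = flow × Ti = 1.0667 L/s × 0.38 s × 1000 mL/L = 405.35 mL.
R = (PIP − Pplat)/V̇ = (35.3 − 7.1) / 1.0667 = 28.2/1.0667 = 26.437 cmH2O·s/L.
C = Vt/(Pplat − PEEP) = 405.35 / (7.1 − 2) = 405.35/5.1 = 79.48 mL/cmH2O.
τ = R × C = 26.437 × 0.07948 L/cmH2O = 2.101 s.
Fraction remaining at end-expiration = e^(−Te/τ) = e^(−4.77/2.101) = 0.1033 → 10.33%.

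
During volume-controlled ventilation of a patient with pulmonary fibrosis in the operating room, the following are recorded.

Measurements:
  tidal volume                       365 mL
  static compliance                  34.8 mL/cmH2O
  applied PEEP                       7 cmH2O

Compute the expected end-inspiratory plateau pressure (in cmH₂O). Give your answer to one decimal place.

17.5

Pplat = PEEP + Vt / Cstat = 7 + 365 / 34.8 = 7 + 10.489 = 17.489 cmH2O.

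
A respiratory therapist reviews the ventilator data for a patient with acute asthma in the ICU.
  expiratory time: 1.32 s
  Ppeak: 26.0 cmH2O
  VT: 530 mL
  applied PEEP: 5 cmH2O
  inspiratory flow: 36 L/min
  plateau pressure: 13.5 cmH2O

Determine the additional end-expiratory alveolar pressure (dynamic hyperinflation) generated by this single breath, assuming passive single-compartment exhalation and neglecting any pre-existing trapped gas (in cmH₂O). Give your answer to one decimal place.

3.1

Flow: 36 L/min ÷ 60 = 0.6 L/s.
R = (PIP − Pplat)/V̇ = (26.0 − 13.5) / 0.6 = 12.5/0.6 = 20.833 cmH2O·s/L.
C = Vt/(Pplat − PEEP) = 530.0 / (13.5 − 5) = 530.0/8.5 = 62.353 mL/cmH2O.
τ = R × C = 20.833 × 0.06235 L/cmH2O = 1.299 s.
Fraction remaining = e^(−Te/τ) = e^(−1.32/1.299) = 0.362; trapped volume = 530.0 × 0.362 = 191.86 mL.
Additional alveolar pressure from trapping ≈ V_trapped / C = 191.86 / 62.353 = 3.077 cmH2O.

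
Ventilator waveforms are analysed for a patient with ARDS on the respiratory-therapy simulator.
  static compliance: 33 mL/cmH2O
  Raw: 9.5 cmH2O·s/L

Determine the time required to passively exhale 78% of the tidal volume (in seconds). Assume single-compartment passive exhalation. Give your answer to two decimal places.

τ = R × C = 9.5 × 33 mL/cmH2O = 9.5 × 0.033 L/cmH2O = 0.3135 s.
Exhaled fraction f = 1 − e^(−t/τ) → t = −τ·ln(1 − f) = −0.3135·ln(0.22) = 0.4747 s.

0.47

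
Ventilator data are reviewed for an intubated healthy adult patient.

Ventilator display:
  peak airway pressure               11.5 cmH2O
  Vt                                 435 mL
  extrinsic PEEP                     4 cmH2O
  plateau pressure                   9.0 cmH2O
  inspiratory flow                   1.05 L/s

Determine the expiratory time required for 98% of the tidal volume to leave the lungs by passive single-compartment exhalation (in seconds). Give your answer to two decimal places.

0.81

R = (PIP − Pplat)/V̇ = (11.5 − 9.0) / 1.05 = 2.5/1.05 = 2.381 cmH2O·s/L.
C = Vt/(Pplat − PEEP) = 435.0 / (9.0 − 4) = 435.0/5.0 = 87.0 mL/cmH2O.
τ = R × C = 2.381 × 0.087 L/cmH2O = 0.2071 s.
t = −τ·ln(1 − 0.98) = −0.2071·ln(0.02) = 0.8102 s.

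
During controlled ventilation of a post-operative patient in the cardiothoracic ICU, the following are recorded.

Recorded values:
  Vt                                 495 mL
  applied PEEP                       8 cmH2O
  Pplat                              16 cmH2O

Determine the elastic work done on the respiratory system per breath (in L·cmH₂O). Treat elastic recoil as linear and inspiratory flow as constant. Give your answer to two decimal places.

1.98

Elastic work ≈ ½ × (Pplat − PEEP) × Vt = 0.5 × (16 − 8) × 0.495 L = 0.5 × 8.0 × 0.495 = 1.98 L·cmH2O.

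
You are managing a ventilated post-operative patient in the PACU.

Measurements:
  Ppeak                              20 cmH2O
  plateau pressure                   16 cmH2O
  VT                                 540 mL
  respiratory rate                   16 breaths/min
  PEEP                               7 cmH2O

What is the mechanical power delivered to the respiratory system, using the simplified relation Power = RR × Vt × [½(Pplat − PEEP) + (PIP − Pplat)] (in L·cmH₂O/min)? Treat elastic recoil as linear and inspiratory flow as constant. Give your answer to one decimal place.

Per-breath work = Vt × [½(Pplat−PEEP) + (PIP−Pplat)] = 0.540 × [0.5×9.0 + 4.0] = 0.540 × 8.5 = 4.59 L·cmH2O.
Power = 16 × 4.59 = 73.44 L·cmH2O/min.

73.4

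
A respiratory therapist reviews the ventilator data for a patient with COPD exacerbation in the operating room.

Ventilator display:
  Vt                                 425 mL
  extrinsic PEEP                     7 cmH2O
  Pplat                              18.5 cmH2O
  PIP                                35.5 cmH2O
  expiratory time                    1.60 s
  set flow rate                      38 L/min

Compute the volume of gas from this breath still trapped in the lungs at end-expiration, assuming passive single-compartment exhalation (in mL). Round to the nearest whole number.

85

Flow: 38 L/min ÷ 60 = 0.6333 L/s.
R = (PIP − Pplat)/V̇ = (35.5 − 18.5) / 0.6333 = 17.0/0.6333 = 26.844 cmH2O·s/L.
C = Vt/(Pplat − PEEP) = 425.0 / (18.5 − 7) = 425.0/11.5 = 36.957 mL/cmH2O.
τ = R × C = 26.844 × 0.03696 L/cmH2O = 0.9922 s.
Fraction remaining = e^(−Te/τ) = e^(−1.60/0.9922) = 0.1994.
Trapped volume = 425.0 × 0.1994 = 84.745 mL.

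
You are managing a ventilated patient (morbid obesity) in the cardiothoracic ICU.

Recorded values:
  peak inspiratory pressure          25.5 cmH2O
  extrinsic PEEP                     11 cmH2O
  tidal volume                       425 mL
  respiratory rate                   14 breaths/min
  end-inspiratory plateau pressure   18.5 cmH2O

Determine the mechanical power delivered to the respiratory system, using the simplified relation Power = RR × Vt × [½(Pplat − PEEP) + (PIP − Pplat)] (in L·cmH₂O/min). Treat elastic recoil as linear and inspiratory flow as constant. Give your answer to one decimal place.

Per-breath work = Vt × [½(Pplat−PEEP) + (PIP−Pplat)] = 0.425 × [0.5×7.5 + 7.0] = 0.425 × 10.75 = 4.569 L·cmH2O.
Power = 14 × 4.569 = 63.966 L·cmH2O/min.

64.0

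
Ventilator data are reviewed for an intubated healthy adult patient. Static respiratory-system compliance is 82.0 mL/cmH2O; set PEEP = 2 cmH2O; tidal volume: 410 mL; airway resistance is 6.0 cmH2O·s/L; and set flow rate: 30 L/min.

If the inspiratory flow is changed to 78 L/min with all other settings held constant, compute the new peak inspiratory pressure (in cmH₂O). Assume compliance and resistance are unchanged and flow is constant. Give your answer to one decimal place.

14.8

Flow: 30 L/min ÷ 60 = 0.5 L/s.
New flow: 78 L/min ÷ 60 = 1.3 L/s.
PIP = Vt/C + R·V̇ + PEEP (constant-flow equation of motion).
Only the resistive term changes: ΔPIP = R × ΔV̇ = 6.0 × (1.3 − 0.5) = 6.0 × 0.8 = 4.8 cmH2O.
Original PIP = 410/82.0 + 6.0×0.5 + 2 = 10.0 cmH2O; new PIP = 10.0 + (4.8) = 14.8 cmH2O.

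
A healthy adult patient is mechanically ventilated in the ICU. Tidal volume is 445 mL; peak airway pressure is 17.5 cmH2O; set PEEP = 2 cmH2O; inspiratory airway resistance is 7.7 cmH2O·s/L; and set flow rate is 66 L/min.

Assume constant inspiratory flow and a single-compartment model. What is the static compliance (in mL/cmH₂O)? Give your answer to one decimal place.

Flow: 66 L/min ÷ 60 = 1.1 L/s.
Equation of motion (constant flow): PIP = Vt/C + R·V̇ + PEEP.
Vt/C = PIP − R·V̇ − PEEP = 17.5 − 7.7×1.1 − 2 = 17.5 − 8.47 − 2 = 7.03 cmH2O.
C = Vt / 7.03 = 445 / 7.03 = 63.3 mL/cmH2O.

63.3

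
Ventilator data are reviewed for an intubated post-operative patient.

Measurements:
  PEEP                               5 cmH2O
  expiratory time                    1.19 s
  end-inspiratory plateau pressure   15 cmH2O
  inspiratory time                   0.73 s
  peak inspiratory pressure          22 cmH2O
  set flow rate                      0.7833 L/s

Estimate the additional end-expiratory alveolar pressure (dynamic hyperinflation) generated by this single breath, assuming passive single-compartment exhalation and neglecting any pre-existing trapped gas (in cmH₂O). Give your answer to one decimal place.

1.0

Vt = flow × Ti = 0.7833 L/s × 0.73 s × 1000 mL/L = 571.81 mL.
R = (PIP − Pplat)/V̇ = (22 − 15) / 0.7833 = 7.0/0.7833 = 8.937 cmH2O·s/L.
C = Vt/(Pplat − PEEP) = 571.81 / (15 − 5) = 571.81/10.0 = 57.181 mL/cmH2O.
τ = R × C = 8.937 × 0.05718 L/cmH2O = 0.511 s.
Fraction remaining = e^(−Te/τ) = e^(−1.19/0.511) = 0.09742; trapped volume = 571.81 × 0.09742 = 55.706 mL.
Additional alveolar pressure from trapping ≈ V_trapped / C = 55.706 / 57.181 = 0.9742 cmH2O.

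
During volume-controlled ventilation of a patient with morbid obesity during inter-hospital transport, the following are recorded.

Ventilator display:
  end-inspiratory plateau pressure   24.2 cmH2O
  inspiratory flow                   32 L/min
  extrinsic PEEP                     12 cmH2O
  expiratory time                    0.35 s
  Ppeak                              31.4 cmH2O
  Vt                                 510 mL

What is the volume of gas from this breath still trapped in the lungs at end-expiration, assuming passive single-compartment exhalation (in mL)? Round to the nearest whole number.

Flow: 32 L/min ÷ 60 = 0.5333 L/s.
R = (PIP − Pplat)/V̇ = (31.4 − 24.2) / 0.5333 = 7.2/0.5333 = 13.501 cmH2O·s/L.
C = Vt/(Pplat − PEEP) = 510.0 / (24.2 − 12) = 510.0/12.2 = 41.803 mL/cmH2O.
τ = R × C = 13.501 × 0.0418 L/cmH2O = 0.5643 s.
Fraction remaining = e^(−Te/τ) = e^(−0.35/0.5643) = 0.5378.
Trapped volume = 510.0 × 0.5378 = 274.28 mL.

274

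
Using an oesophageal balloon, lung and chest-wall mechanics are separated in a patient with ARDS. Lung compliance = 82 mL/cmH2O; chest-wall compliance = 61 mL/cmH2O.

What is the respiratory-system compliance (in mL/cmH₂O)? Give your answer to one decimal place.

Lung and chest wall are elastances in series: 1/Crs = 1/CL + 1/Ccw.
1/Crs = 1/82 + 1/61 = 0.02859.
Crs = 34.977 mL/cmH2O.

35.0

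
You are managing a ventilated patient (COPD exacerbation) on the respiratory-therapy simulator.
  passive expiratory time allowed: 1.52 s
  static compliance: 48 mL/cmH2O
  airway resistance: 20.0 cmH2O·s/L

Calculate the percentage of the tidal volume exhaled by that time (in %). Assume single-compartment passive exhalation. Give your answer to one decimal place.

79.5

τ = R × C = 20.0 × 48 mL/cmH2O = 20.0 × 0.048 L/cmH2O = 0.96 s.
Passive exhalation: V(t)/V₀ = e^(−t/τ) = e^(−1.52/0.96) = 0.2053.
Fraction exhaled = 1 − 0.2053 = 0.7947 → 79.47%.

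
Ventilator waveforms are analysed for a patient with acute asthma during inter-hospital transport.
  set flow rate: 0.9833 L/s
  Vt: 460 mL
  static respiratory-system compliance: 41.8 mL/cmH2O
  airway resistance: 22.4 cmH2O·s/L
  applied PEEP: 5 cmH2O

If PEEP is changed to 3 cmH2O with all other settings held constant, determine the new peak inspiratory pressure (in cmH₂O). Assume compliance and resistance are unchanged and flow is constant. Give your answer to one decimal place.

PIP = Vt/C + R·V̇ + PEEP (constant-flow equation of motion).
Only the baseline term changes: ΔPIP = ΔPEEP = 3 − 5 = -2.0 cmH2O.
Original PIP = 460/41.8 + 22.4×0.9833 + 5 = 38.031 cmH2O; new PIP = 38.031 + (-2.0) = 36.031 cmH2O.

36.0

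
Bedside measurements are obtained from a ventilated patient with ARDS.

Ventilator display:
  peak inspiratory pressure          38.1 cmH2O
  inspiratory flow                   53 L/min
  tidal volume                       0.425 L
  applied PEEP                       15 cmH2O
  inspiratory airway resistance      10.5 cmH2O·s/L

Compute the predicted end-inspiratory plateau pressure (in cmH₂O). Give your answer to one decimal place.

Flow: 53 L/min ÷ 60 = 0.8833 L/s.
Pplat = PIP − Raw × flow = 38.1 − 10.5 × 0.8833 = 38.1 − 9.275 = 28.825 cmH2O.

28.8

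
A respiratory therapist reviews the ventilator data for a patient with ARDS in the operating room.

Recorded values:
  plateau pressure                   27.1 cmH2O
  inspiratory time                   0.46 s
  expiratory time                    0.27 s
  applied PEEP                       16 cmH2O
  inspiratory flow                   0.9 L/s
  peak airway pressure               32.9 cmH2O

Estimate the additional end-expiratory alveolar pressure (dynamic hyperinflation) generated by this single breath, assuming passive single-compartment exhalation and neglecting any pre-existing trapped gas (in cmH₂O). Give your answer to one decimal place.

Vt = flow × Ti = 0.9 L/s × 0.46 s × 1000 mL/L = 414.0 mL.
R = (PIP − Pplat)/V̇ = (32.9 − 27.1) / 0.9 = 5.8/0.9 = 6.444 cmH2O·s/L.
C = Vt/(Pplat − PEEP) = 414.0 / (27.1 − 16) = 414.0/11.1 = 37.297 mL/cmH2O.
τ = R × C = 6.444 × 0.0373 L/cmH2O = 0.2404 s.
Fraction remaining = e^(−Te/τ) = e^(−0.27/0.2404) = 0.3253; trapped volume = 414.0 × 0.3253 = 134.67 mL.
Additional alveolar pressure from trapping ≈ V_trapped / C = 134.67 / 37.297 = 3.611 cmH2O.

3.6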